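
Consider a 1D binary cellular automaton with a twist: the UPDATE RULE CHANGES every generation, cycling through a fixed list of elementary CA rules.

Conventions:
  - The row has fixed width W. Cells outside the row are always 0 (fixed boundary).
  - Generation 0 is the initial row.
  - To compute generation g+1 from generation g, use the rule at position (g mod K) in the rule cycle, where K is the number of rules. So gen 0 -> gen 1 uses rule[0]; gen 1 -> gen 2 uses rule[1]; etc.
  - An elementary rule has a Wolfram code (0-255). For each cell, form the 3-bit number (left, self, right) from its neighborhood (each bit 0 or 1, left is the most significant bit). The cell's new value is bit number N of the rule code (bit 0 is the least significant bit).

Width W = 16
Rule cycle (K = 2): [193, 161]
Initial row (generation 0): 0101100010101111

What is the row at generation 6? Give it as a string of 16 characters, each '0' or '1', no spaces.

Gen 0: 0101100010101111
Gen 1 (rule 193): 0000101000000111
Gen 2 (rule 161): 1110010011110010
Gen 3 (rule 193): 0110000001110000
Gen 4 (rule 161): 0000111100100111
Gen 5 (rule 193): 1110011100000011
Gen 6 (rule 161): 0100001001111000

Answer: 0100001001111000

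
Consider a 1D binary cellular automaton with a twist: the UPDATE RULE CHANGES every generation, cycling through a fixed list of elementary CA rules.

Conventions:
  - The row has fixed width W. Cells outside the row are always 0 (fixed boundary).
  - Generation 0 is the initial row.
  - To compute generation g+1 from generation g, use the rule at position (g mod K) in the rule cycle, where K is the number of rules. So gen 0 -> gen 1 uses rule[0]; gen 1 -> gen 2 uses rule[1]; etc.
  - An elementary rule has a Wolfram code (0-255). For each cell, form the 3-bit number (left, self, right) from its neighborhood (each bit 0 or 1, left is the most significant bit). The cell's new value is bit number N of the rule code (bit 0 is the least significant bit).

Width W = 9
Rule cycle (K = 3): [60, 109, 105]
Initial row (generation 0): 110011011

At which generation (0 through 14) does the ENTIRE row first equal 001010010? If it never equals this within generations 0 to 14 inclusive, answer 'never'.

Gen 0: 110011011
Gen 1 (rule 60): 101010110
Gen 2 (rule 109): 111111110
Gen 3 (rule 105): 100000010
Gen 4 (rule 60): 110000011
Gen 5 (rule 109): 110111011
Gen 6 (rule 105): 111101111
Gen 7 (rule 60): 100011000
Gen 8 (rule 109): 101011011
Gen 9 (rule 105): 010111111
Gen 10 (rule 60): 011100000
Gen 11 (rule 109): 010101111
Gen 12 (rule 105): 001011001
Gen 13 (rule 60): 001110101
Gen 14 (rule 109): 101011111

Answer: never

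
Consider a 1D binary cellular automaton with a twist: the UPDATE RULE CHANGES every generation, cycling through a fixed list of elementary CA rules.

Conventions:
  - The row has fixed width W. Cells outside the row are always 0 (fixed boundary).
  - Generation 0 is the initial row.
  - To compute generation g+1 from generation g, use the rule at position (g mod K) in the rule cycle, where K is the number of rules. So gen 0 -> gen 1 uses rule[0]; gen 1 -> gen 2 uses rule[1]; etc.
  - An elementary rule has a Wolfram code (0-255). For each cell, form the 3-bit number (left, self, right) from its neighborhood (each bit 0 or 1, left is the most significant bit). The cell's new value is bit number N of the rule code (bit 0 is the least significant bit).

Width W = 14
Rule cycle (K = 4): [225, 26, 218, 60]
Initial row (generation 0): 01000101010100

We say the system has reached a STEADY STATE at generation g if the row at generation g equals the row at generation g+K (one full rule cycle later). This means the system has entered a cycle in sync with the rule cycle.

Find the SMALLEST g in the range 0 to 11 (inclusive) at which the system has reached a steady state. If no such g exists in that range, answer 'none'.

Gen 0: 01000101010100
Gen 1 (rule 225): 00010010101001
Gen 2 (rule 26): 00101100000110
Gen 3 (rule 218): 01001110001111
Gen 4 (rule 60): 01101001001000
Gen 5 (rule 225): 00110000000011
Gen 6 (rule 26): 01101000000110
Gen 7 (rule 218): 11100100001111
Gen 8 (rule 60): 10010110001000
Gen 9 (rule 225): 00001010100011
Gen 10 (rule 26): 00010000010110
Gen 11 (rule 218): 00101000100111
Gen 12 (rule 60): 00111100110100
Gen 13 (rule 225): 10011100011001
Gen 14 (rule 26): 01110010110110
Gen 15 (rule 218): 11111100110111

Answer: none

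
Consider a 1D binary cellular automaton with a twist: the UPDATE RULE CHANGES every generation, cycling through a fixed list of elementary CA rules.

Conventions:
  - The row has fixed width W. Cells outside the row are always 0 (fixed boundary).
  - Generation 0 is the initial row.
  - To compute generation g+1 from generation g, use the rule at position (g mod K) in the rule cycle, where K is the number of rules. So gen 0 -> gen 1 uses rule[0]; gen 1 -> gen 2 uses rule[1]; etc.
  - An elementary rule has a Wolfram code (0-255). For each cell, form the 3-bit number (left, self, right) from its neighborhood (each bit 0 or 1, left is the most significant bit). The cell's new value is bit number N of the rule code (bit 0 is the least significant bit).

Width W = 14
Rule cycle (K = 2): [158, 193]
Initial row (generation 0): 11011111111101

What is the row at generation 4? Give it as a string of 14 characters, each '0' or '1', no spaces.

Answer: 11001111110001

Derivation:
Gen 0: 11011111111101
Gen 1 (rule 158): 10011111111001
Gen 2 (rule 193): 00001111111000
Gen 3 (rule 158): 00011111110100
Gen 4 (rule 193): 11001111110001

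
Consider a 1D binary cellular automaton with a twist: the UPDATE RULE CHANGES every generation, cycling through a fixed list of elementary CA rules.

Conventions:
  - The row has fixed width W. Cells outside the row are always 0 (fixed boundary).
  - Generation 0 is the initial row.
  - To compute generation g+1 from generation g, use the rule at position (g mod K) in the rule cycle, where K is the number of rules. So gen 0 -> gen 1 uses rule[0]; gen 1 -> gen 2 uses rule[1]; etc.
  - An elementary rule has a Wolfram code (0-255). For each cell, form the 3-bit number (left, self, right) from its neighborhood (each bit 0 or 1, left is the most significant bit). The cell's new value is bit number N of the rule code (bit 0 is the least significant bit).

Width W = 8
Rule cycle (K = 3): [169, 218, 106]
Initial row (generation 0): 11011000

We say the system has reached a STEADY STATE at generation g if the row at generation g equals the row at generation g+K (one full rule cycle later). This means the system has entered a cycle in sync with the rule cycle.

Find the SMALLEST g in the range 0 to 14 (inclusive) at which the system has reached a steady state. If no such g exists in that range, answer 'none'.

Answer: none

Derivation:
Gen 0: 11011000
Gen 1 (rule 169): 10110011
Gen 2 (rule 218): 00111111
Gen 3 (rule 106): 01100001
Gen 4 (rule 169): 01001100
Gen 5 (rule 218): 10111110
Gen 6 (rule 106): 01100010
Gen 7 (rule 169): 01001000
Gen 8 (rule 218): 10110100
Gen 9 (rule 106): 01111000
Gen 10 (rule 169): 01110011
Gen 11 (rule 218): 11111111
Gen 12 (rule 106): 10000001
Gen 13 (rule 169): 00111100
Gen 14 (rule 218): 01111110
Gen 15 (rule 106): 11000010
Gen 16 (rule 169): 10011000
Gen 17 (rule 218): 01111100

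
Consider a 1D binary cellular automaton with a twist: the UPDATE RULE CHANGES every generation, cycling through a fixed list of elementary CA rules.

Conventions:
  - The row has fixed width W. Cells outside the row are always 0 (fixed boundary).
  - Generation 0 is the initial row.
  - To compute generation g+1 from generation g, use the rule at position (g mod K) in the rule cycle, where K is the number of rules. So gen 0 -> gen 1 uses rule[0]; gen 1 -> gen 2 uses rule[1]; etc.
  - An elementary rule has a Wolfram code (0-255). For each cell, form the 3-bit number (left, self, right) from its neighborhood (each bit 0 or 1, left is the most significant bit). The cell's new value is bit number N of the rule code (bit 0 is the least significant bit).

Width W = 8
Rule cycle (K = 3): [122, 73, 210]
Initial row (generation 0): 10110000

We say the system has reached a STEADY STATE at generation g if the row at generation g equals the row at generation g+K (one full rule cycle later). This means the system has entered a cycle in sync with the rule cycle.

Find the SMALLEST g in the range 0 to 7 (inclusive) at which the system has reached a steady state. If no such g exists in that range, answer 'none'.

Gen 0: 10110000
Gen 1 (rule 122): 01111000
Gen 2 (rule 73): 01001011
Gen 3 (rule 210): 10110001
Gen 4 (rule 122): 01111010
Gen 5 (rule 73): 01001000
Gen 6 (rule 210): 10110100
Gen 7 (rule 122): 01111010
Gen 8 (rule 73): 01001000
Gen 9 (rule 210): 10110100
Gen 10 (rule 122): 01111010

Answer: 4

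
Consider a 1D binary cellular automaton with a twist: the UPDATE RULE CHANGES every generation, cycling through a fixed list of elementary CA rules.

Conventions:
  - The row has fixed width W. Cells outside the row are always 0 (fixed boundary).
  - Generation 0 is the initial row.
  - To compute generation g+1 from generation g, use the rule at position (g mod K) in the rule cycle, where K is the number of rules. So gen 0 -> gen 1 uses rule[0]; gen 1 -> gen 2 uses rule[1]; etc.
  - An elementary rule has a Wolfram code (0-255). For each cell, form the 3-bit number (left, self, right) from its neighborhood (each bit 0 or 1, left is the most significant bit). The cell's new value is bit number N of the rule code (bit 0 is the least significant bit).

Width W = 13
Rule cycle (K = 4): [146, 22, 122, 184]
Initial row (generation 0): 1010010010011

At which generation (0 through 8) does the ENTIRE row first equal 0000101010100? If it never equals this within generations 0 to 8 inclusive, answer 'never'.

Answer: never

Derivation:
Gen 0: 1010010010011
Gen 1 (rule 146): 0001101101100
Gen 2 (rule 22): 0010000000010
Gen 3 (rule 122): 0101000000101
Gen 4 (rule 184): 0010100000010
Gen 5 (rule 146): 0100010000101
Gen 6 (rule 22): 1110111001101
Gen 7 (rule 122): 1011101111110
Gen 8 (rule 184): 0111011111101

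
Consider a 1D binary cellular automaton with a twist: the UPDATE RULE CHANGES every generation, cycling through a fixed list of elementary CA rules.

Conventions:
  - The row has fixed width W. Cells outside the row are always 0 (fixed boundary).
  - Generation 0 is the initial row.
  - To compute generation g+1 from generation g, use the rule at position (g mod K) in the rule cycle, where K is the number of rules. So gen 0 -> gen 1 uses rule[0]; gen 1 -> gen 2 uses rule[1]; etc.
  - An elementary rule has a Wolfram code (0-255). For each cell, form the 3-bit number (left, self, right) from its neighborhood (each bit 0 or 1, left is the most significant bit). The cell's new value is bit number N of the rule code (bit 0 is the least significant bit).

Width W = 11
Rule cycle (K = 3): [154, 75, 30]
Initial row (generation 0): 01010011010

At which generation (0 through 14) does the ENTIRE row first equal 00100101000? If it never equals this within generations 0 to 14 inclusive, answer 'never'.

Gen 0: 01010011010
Gen 1 (rule 154): 10001110001
Gen 2 (rule 75): 00111010110
Gen 3 (rule 30): 01100010101
Gen 4 (rule 154): 11010100000
Gen 5 (rule 75): 11000001111
Gen 6 (rule 30): 10100011000
Gen 7 (rule 154): 00010110100
Gen 8 (rule 75): 11100110001
Gen 9 (rule 30): 10011101011
Gen 10 (rule 154): 01111000010
Gen 11 (rule 75): 11001011100
Gen 12 (rule 30): 10111010010
Gen 13 (rule 154): 00110001101
Gen 14 (rule 75): 11110111100

Answer: never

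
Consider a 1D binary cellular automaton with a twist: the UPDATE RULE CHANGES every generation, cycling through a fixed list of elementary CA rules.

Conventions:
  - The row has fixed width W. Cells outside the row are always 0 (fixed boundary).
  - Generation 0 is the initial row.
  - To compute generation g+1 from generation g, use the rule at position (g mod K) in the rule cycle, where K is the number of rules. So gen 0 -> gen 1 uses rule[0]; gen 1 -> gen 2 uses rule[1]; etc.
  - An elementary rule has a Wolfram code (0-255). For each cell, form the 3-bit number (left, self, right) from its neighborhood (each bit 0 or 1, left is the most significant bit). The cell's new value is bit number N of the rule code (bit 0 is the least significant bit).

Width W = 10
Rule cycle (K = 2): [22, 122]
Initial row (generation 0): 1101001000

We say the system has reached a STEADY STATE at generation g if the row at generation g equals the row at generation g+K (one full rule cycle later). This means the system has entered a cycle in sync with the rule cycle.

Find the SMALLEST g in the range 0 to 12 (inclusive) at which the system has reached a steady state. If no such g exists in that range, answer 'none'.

Answer: none

Derivation:
Gen 0: 1101001000
Gen 1 (rule 22): 0001111100
Gen 2 (rule 122): 0011000110
Gen 3 (rule 22): 0100101001
Gen 4 (rule 122): 1011010110
Gen 5 (rule 22): 1000010001
Gen 6 (rule 122): 0100101010
Gen 7 (rule 22): 1111101011
Gen 8 (rule 122): 1000110111
Gen 9 (rule 22): 1101000000
Gen 10 (rule 122): 1110100000
Gen 11 (rule 22): 0000110000
Gen 12 (rule 122): 0001111000
Gen 13 (rule 22): 0010000100
Gen 14 (rule 122): 0101001010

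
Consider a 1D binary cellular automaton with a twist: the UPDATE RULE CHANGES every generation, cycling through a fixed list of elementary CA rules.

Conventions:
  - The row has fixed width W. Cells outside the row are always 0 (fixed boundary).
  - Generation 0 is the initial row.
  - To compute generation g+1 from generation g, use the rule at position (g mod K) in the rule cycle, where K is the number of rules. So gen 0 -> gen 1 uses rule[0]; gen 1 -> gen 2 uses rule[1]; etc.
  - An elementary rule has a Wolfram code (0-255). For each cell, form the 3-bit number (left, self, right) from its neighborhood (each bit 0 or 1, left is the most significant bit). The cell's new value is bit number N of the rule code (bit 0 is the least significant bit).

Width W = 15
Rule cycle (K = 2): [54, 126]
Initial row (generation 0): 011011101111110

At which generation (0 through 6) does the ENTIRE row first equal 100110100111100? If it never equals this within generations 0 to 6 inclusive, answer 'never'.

Answer: never

Derivation:
Gen 0: 011011101111110
Gen 1 (rule 54): 100100010000001
Gen 2 (rule 126): 111110111000011
Gen 3 (rule 54): 000001000100100
Gen 4 (rule 126): 000011101111110
Gen 5 (rule 54): 000100010000001
Gen 6 (rule 126): 001110111000011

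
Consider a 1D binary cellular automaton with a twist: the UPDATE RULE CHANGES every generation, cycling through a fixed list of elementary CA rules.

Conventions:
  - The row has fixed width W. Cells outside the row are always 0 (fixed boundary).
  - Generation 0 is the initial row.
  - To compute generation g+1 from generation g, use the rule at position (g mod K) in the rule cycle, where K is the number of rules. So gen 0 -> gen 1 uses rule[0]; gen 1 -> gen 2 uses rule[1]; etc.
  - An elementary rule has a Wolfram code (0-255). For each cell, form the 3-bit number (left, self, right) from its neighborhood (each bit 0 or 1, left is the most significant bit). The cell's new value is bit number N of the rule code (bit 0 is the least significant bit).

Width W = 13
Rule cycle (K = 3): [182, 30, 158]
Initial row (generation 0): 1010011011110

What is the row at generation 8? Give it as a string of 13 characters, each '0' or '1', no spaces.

Gen 0: 1010011011110
Gen 1 (rule 182): 1111100101101
Gen 2 (rule 30): 1000011101001
Gen 3 (rule 158): 1100111001111
Gen 4 (rule 182): 0011010110110
Gen 5 (rule 30): 0110010100101
Gen 6 (rule 158): 1101110111101
Gen 7 (rule 182): 0010101011011
Gen 8 (rule 30): 0110101010010

Answer: 0110101010010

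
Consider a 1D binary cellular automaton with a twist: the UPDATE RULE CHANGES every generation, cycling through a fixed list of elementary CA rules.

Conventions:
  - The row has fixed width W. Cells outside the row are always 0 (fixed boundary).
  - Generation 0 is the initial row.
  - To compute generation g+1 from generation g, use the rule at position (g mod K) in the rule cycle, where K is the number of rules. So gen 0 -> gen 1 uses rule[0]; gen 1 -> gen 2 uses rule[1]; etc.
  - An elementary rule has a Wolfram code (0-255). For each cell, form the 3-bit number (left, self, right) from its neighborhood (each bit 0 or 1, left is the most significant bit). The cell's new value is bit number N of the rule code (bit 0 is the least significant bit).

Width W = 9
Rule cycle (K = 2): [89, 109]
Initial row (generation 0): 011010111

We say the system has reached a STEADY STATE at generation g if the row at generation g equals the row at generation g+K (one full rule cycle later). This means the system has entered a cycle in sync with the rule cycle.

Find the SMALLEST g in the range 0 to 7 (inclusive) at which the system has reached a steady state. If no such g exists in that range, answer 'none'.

Answer: 0

Derivation:
Gen 0: 011010111
Gen 1 (rule 89): 011000101
Gen 2 (rule 109): 011010111
Gen 3 (rule 89): 011000101
Gen 4 (rule 109): 011010111
Gen 5 (rule 89): 011000101
Gen 6 (rule 109): 011010111
Gen 7 (rule 89): 011000101
Gen 8 (rule 109): 011010111
Gen 9 (rule 89): 011000101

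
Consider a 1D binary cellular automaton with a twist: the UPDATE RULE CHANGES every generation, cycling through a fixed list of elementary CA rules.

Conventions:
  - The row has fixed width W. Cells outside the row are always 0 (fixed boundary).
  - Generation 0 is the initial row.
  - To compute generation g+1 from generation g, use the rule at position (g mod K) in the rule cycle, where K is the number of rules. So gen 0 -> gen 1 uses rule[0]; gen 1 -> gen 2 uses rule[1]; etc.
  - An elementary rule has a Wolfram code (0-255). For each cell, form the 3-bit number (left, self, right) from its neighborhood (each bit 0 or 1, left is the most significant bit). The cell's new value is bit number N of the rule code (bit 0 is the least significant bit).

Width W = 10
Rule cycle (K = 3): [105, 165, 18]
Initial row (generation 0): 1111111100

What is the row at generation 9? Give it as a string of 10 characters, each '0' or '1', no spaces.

Gen 0: 1111111100
Gen 1 (rule 105): 1000000101
Gen 2 (rule 165): 1011110111
Gen 3 (rule 18): 0000000000
Gen 4 (rule 105): 1111111111
Gen 5 (rule 165): 0111111110
Gen 6 (rule 18): 1000000001
Gen 7 (rule 105): 0011111100
Gen 8 (rule 165): 1001111001
Gen 9 (rule 18): 0110000110

Answer: 0110000110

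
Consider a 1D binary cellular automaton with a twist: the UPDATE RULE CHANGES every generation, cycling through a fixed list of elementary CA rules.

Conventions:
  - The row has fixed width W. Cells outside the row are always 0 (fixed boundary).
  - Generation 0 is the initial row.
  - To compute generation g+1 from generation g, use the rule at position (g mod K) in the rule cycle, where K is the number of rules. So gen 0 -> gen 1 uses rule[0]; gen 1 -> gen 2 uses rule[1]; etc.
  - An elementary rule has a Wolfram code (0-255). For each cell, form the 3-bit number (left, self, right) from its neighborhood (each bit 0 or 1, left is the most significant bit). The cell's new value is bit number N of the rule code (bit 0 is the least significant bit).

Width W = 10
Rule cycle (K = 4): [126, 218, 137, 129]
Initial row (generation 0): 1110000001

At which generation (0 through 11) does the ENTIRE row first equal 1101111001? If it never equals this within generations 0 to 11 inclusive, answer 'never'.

Gen 0: 1110000001
Gen 1 (rule 126): 1011000011
Gen 2 (rule 218): 0011100111
Gen 3 (rule 137): 1011000110
Gen 4 (rule 129): 0000010000
Gen 5 (rule 126): 0000111000
Gen 6 (rule 218): 0001111100
Gen 7 (rule 137): 1101111001
Gen 8 (rule 129): 0000110000
Gen 9 (rule 126): 0001111000
Gen 10 (rule 218): 0011111100
Gen 11 (rule 137): 1011111001

Answer: 7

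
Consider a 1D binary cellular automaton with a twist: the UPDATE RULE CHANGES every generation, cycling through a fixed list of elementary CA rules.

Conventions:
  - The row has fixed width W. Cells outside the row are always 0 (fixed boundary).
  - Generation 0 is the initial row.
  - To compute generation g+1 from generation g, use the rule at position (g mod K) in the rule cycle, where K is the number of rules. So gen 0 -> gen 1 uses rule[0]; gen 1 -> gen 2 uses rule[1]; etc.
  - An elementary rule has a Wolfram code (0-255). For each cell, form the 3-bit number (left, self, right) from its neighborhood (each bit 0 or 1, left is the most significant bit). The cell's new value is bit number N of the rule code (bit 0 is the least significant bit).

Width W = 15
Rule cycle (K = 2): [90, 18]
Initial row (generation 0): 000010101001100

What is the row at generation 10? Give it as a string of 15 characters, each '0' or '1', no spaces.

Answer: 101010101010101

Derivation:
Gen 0: 000010101001100
Gen 1 (rule 90): 000100000111110
Gen 2 (rule 18): 001010001000001
Gen 3 (rule 90): 010001010100010
Gen 4 (rule 18): 101010000010101
Gen 5 (rule 90): 000001000100000
Gen 6 (rule 18): 000010101010000
Gen 7 (rule 90): 000100000001000
Gen 8 (rule 18): 001010000010100
Gen 9 (rule 90): 010001000100010
Gen 10 (rule 18): 101010101010101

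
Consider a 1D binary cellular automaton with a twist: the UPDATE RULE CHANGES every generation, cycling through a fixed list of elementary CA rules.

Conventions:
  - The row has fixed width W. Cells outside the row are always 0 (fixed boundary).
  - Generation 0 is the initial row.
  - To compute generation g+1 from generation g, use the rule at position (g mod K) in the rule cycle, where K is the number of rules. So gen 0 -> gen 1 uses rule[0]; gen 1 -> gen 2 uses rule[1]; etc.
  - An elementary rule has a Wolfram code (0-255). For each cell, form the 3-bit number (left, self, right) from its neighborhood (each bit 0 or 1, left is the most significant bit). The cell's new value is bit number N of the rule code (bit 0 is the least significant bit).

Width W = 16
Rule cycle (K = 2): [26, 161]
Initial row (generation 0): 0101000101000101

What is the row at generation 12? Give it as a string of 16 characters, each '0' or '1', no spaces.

Answer: 0010010100000011

Derivation:
Gen 0: 0101000101000101
Gen 1 (rule 26): 1000101000101000
Gen 2 (rule 161): 0010010010010011
Gen 3 (rule 26): 0101101101101110
Gen 4 (rule 161): 0010010010010100
Gen 5 (rule 26): 0101101101100010
Gen 6 (rule 161): 0010010010001000
Gen 7 (rule 26): 0101101101010100
Gen 8 (rule 161): 0010010010101001
Gen 9 (rule 26): 0101101100000110
Gen 10 (rule 161): 0010010001110000
Gen 11 (rule 26): 0101101011001000
Gen 12 (rule 161): 0010010100000011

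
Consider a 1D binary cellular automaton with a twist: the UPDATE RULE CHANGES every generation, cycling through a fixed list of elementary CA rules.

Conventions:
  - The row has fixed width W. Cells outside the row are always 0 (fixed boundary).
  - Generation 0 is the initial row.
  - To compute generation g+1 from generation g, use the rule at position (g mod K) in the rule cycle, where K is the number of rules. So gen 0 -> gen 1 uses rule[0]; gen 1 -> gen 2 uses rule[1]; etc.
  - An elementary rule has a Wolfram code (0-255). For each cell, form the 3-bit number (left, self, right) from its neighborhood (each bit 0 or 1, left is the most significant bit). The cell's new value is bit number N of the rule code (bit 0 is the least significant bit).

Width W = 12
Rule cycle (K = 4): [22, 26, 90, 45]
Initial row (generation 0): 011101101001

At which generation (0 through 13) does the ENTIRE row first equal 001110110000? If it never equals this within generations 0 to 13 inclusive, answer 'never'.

Gen 0: 011101101001
Gen 1 (rule 22): 100000001111
Gen 2 (rule 26): 010000011000
Gen 3 (rule 90): 101000111100
Gen 4 (rule 45): 111010100001
Gen 5 (rule 22): 000010110011
Gen 6 (rule 26): 000100101110
Gen 7 (rule 90): 001011001011
Gen 8 (rule 45): 101110001110
Gen 9 (rule 22): 100001010001
Gen 10 (rule 26): 010010001010
Gen 11 (rule 90): 101101010001
Gen 12 (rule 45): 111011110101
Gen 13 (rule 22): 000000000101

Answer: never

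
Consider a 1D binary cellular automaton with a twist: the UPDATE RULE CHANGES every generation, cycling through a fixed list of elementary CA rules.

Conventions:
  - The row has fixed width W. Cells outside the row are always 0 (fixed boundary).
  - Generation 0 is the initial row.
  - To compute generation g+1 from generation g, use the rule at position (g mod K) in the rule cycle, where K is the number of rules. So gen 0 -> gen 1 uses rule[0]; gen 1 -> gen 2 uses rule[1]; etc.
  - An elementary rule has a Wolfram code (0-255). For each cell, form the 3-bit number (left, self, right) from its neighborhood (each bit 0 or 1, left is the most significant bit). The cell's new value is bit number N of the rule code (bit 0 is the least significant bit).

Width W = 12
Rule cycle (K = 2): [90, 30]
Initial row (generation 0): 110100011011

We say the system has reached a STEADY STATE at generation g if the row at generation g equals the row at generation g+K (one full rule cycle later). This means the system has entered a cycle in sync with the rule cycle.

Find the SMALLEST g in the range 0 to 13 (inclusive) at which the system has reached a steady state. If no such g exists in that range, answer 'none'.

Gen 0: 110100011011
Gen 1 (rule 90): 110010111011
Gen 2 (rule 30): 101110100010
Gen 3 (rule 90): 001010010101
Gen 4 (rule 30): 011011110101
Gen 5 (rule 90): 111010010000
Gen 6 (rule 30): 100011111000
Gen 7 (rule 90): 010110001100
Gen 8 (rule 30): 110101011010
Gen 9 (rule 90): 110000011001
Gen 10 (rule 30): 101000110111
Gen 11 (rule 90): 000101110101
Gen 12 (rule 30): 001101000101
Gen 13 (rule 90): 011100101000
Gen 14 (rule 30): 110011101100
Gen 15 (rule 90): 111110101110

Answer: none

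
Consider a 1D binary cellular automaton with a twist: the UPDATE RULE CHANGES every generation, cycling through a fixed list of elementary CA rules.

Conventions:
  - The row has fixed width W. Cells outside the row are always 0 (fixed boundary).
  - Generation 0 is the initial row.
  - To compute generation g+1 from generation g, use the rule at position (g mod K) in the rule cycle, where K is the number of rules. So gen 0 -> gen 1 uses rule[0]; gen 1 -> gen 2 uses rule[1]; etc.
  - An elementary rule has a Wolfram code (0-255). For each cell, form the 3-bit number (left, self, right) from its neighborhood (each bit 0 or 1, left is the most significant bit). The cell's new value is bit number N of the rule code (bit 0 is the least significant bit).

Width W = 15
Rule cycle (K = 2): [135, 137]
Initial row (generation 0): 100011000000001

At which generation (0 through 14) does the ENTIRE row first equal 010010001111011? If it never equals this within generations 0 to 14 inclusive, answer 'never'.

Answer: never

Derivation:
Gen 0: 100011000000001
Gen 1 (rule 135): 101100011111111
Gen 2 (rule 137): 001001011111110
Gen 3 (rule 135): 111011001111100
Gen 4 (rule 137): 110010001111001
Gen 5 (rule 135): 000110110110011
Gen 6 (rule 137): 110100100100010
Gen 7 (rule 135): 000101101101110
Gen 8 (rule 137): 110001001001100
Gen 9 (rule 135): 000111011010001
Gen 10 (rule 137): 110110010000100
Gen 11 (rule 135): 000000110111101
Gen 12 (rule 137): 111110100111000
Gen 13 (rule 135): 011100101010011
Gen 14 (rule 137): 011000000000010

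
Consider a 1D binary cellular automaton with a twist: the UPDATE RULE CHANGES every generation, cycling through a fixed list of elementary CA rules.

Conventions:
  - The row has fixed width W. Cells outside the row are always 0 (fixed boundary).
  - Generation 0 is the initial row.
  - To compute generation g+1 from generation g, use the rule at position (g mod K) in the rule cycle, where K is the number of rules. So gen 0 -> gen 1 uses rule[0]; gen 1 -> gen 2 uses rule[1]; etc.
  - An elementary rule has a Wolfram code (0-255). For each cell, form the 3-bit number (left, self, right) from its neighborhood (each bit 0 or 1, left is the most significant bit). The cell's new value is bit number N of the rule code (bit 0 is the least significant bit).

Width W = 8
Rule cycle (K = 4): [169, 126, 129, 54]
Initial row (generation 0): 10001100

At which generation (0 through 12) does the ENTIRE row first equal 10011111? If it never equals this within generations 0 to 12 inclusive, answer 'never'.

Gen 0: 10001100
Gen 1 (rule 169): 00101001
Gen 2 (rule 126): 01111111
Gen 3 (rule 129): 00111110
Gen 4 (rule 54): 01000001
Gen 5 (rule 169): 00011100
Gen 6 (rule 126): 00110110
Gen 7 (rule 129): 10000000
Gen 8 (rule 54): 11000000
Gen 9 (rule 169): 10011111
Gen 10 (rule 126): 11110001
Gen 11 (rule 129): 01100100
Gen 12 (rule 54): 10011110

Answer: 9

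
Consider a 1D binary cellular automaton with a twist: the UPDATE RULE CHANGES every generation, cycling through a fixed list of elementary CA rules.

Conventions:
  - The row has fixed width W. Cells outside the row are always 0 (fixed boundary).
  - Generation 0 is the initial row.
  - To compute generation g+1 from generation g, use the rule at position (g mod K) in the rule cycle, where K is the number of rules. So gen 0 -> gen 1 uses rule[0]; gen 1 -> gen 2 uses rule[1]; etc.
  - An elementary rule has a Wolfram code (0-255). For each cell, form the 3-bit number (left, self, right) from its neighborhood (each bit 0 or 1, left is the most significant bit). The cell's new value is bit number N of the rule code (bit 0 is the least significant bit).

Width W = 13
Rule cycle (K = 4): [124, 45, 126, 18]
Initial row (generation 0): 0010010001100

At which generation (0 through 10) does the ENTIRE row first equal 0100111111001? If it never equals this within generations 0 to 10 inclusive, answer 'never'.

Gen 0: 0010010001100
Gen 1 (rule 124): 0011011001110
Gen 2 (rule 45): 1010110001000
Gen 3 (rule 126): 1111111011100
Gen 4 (rule 18): 0000000000010
Gen 5 (rule 124): 0000000000011
Gen 6 (rule 45): 1111111111010
Gen 7 (rule 126): 1000000001111
Gen 8 (rule 18): 0100000010000
Gen 9 (rule 124): 0110000011000
Gen 10 (rule 45): 0100111010011

Answer: never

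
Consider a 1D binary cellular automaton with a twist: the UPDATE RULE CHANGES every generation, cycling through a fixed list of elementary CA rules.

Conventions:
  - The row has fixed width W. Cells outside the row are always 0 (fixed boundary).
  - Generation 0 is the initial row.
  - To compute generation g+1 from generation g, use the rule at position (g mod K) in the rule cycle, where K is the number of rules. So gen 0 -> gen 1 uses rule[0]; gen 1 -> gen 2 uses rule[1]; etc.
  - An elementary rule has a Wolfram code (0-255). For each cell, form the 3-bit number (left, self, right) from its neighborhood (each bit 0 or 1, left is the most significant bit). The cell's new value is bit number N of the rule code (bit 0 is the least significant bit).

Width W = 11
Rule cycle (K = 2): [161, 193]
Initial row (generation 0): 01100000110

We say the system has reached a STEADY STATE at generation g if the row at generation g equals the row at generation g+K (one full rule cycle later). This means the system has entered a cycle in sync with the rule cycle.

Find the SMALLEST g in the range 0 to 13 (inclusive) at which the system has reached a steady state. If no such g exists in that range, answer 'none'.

Gen 0: 01100000110
Gen 1 (rule 161): 00001110000
Gen 2 (rule 193): 11100110111
Gen 3 (rule 161): 01000001010
Gen 4 (rule 193): 00011100000
Gen 5 (rule 161): 11001001111
Gen 6 (rule 193): 01000000111
Gen 7 (rule 161): 00011110010
Gen 8 (rule 193): 11001110000
Gen 9 (rule 161): 00000100111
Gen 10 (rule 193): 11110000011
Gen 11 (rule 161): 01100111000
Gen 12 (rule 193): 00100011011
Gen 13 (rule 161): 10001000100
Gen 14 (rule 193): 00100010001
Gen 15 (rule 161): 10001000100

Answer: 13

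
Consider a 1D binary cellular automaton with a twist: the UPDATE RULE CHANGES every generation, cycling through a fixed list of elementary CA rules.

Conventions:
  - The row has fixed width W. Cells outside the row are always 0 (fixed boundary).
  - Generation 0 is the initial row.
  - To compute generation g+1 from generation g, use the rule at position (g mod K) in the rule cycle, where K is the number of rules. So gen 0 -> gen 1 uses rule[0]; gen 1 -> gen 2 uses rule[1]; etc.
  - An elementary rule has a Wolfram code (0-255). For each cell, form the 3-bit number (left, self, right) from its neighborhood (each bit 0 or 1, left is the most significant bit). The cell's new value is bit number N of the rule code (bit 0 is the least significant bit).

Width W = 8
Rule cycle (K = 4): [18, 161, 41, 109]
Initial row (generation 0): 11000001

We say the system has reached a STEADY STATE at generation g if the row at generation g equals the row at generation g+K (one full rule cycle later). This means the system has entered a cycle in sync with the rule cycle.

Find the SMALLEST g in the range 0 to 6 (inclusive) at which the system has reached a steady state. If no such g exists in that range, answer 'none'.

Answer: 5

Derivation:
Gen 0: 11000001
Gen 1 (rule 18): 00100010
Gen 2 (rule 161): 10001000
Gen 3 (rule 41): 00100011
Gen 4 (rule 109): 10101011
Gen 5 (rule 18): 00000000
Gen 6 (rule 161): 11111111
Gen 7 (rule 41): 10000000
Gen 8 (rule 109): 10111111
Gen 9 (rule 18): 00000000
Gen 10 (rule 161): 11111111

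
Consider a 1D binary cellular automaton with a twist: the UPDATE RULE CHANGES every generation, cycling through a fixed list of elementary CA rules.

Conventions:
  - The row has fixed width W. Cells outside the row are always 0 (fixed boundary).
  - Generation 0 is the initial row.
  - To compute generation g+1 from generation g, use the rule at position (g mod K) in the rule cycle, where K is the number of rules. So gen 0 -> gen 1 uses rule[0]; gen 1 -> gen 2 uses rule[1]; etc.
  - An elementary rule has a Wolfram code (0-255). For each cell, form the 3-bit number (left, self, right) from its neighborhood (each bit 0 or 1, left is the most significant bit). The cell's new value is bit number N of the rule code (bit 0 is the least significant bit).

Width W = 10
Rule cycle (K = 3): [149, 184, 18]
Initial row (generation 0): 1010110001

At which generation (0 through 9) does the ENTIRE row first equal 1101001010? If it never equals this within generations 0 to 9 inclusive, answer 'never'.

Answer: 5

Derivation:
Gen 0: 1010110001
Gen 1 (rule 149): 1010001101
Gen 2 (rule 184): 0101001010
Gen 3 (rule 18): 1000110001
Gen 4 (rule 149): 1110001101
Gen 5 (rule 184): 1101001010
Gen 6 (rule 18): 0000110001
Gen 7 (rule 149): 1110001101
Gen 8 (rule 184): 1101001010
Gen 9 (rule 18): 0000110001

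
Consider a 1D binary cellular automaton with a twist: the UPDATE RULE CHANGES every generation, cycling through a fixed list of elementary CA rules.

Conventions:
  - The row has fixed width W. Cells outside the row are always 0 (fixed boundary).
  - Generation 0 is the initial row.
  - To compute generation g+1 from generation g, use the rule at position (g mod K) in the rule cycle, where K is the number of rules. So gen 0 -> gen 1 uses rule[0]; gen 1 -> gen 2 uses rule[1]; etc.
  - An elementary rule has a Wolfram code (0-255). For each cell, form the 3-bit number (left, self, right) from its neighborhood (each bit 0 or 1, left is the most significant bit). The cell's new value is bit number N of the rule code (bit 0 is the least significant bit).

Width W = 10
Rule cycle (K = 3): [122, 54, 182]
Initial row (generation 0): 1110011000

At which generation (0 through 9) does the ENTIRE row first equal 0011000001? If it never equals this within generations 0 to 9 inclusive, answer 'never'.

Answer: 8

Derivation:
Gen 0: 1110011000
Gen 1 (rule 122): 1011111100
Gen 2 (rule 54): 1100000010
Gen 3 (rule 182): 0010000111
Gen 4 (rule 122): 0101001101
Gen 5 (rule 54): 1111110011
Gen 6 (rule 182): 0111101100
Gen 7 (rule 122): 1100111110
Gen 8 (rule 54): 0011000001
Gen 9 (rule 182): 0100100011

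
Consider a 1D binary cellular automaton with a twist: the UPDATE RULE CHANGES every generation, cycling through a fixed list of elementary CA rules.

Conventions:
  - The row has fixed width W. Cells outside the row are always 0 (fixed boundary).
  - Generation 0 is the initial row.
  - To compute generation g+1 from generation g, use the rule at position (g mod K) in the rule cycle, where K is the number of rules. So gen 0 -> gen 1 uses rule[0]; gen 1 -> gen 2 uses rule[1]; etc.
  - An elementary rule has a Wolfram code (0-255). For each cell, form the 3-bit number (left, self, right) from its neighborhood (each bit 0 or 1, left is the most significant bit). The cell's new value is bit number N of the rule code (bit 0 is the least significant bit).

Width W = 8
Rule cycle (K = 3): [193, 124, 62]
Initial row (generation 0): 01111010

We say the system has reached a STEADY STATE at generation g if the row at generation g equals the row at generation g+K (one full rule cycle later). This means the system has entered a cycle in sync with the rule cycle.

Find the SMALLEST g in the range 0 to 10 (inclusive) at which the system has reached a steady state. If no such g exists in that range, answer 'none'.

Answer: 0

Derivation:
Gen 0: 01111010
Gen 1 (rule 193): 00111000
Gen 2 (rule 124): 00101100
Gen 3 (rule 62): 01111010
Gen 4 (rule 193): 00111000
Gen 5 (rule 124): 00101100
Gen 6 (rule 62): 01111010
Gen 7 (rule 193): 00111000
Gen 8 (rule 124): 00101100
Gen 9 (rule 62): 01111010
Gen 10 (rule 193): 00111000
Gen 11 (rule 124): 00101100
Gen 12 (rule 62): 01111010
Gen 13 (rule 193): 00111000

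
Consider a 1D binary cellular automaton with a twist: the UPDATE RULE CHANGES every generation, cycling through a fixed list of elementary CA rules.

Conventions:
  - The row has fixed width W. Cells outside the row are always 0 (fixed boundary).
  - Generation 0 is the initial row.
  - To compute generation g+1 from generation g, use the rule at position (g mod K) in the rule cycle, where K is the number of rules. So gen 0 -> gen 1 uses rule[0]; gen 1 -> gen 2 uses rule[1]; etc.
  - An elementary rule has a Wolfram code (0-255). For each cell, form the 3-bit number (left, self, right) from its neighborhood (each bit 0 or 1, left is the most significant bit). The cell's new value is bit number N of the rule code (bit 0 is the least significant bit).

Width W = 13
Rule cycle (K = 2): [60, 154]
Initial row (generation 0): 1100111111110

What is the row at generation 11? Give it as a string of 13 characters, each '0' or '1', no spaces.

Answer: 0110011010111

Derivation:
Gen 0: 1100111111110
Gen 1 (rule 60): 1010100000001
Gen 2 (rule 154): 0000010000010
Gen 3 (rule 60): 0000011000011
Gen 4 (rule 154): 0000110100110
Gen 5 (rule 60): 0000101110101
Gen 6 (rule 154): 0001001100000
Gen 7 (rule 60): 0001101010000
Gen 8 (rule 154): 0011000001000
Gen 9 (rule 60): 0010100001100
Gen 10 (rule 154): 0100010011010
Gen 11 (rule 60): 0110011010111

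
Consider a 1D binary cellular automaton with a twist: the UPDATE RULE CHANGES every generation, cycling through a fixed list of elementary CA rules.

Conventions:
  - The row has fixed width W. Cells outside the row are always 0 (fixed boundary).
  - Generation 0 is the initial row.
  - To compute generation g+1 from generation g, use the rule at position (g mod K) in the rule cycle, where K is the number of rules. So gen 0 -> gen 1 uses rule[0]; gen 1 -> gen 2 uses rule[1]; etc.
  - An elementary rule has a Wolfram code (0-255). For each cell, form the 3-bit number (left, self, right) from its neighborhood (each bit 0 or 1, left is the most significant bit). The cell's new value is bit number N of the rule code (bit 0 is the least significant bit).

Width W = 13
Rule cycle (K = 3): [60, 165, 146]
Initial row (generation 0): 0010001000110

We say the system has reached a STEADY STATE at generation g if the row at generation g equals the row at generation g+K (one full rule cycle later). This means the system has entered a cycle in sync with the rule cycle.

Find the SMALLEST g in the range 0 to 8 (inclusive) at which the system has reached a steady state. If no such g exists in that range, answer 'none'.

Gen 0: 0010001000110
Gen 1 (rule 60): 0011001100101
Gen 2 (rule 165): 1000000000111
Gen 3 (rule 146): 0100000001010
Gen 4 (rule 60): 0110000001111
Gen 5 (rule 165): 0000111100110
Gen 6 (rule 146): 0001011011001
Gen 7 (rule 60): 0001110110101
Gen 8 (rule 165): 1100101001111
Gen 9 (rule 146): 0011000110110
Gen 10 (rule 60): 0010100101101
Gen 11 (rule 165): 1011100110011

Answer: none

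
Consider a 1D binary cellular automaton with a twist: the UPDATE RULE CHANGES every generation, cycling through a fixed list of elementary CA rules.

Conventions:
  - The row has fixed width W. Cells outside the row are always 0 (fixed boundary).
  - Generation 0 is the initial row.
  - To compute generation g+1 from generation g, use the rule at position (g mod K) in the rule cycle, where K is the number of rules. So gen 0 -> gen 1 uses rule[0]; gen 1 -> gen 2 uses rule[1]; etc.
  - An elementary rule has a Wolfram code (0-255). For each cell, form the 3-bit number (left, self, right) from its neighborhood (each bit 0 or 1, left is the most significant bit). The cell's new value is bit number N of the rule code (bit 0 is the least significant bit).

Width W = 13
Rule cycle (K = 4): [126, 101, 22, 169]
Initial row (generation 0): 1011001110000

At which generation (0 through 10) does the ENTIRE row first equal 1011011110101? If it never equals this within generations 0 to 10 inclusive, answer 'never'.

Gen 0: 1011001110000
Gen 1 (rule 126): 1111111011000
Gen 2 (rule 101): 0000001101011
Gen 3 (rule 22): 0000010001000
Gen 4 (rule 169): 1111000100011
Gen 5 (rule 126): 1001101110111
Gen 6 (rule 101): 1000110011001
Gen 7 (rule 22): 1101001100111
Gen 8 (rule 169): 1010001000110
Gen 9 (rule 126): 1111011101111
Gen 10 (rule 101): 0001100110001

Answer: never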